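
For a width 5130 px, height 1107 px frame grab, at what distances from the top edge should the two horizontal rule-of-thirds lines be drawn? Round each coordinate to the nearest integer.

y = 369 px and y = 738 px

1107 / 3 = 369, so the horizontal lines sit at one and two thirds of 1107.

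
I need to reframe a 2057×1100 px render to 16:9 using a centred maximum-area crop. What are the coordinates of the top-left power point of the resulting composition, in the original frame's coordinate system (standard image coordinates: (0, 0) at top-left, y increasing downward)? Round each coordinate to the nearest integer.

x = 703 px, y = 367 px

2057/1100 > 16/9, so the 16:9 crop keeps the full height 1100 and trims width to 1100 × 16/9 = 1955.56 px.
Left offset = (2057 − 1955.56)/2 = 50.72 px; top offset = 0.
Top-left is one-third across and one-third down within the crop:
x = 50.72 + 1 × 1955.56/3 ≈ 703; y = 0.00 + 1 × 1100.00/3 ≈ 367.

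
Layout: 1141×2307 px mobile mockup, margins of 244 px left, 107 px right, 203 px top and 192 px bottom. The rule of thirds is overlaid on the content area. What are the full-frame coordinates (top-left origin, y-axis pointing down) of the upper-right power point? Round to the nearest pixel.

x = 771 px, y = 840 px

Content width = 1141 − 244 − 107 = 790 px; content height = 2307 − 203 − 192 = 1912 px.
Upper-right is two-thirds across and one-third down within the content area.
x = 244 + 2 × 790/3 = 244 + 526.67 ≈ 771
y = 203 + 1 × 1912/3 = 203 + 637.33 ≈ 840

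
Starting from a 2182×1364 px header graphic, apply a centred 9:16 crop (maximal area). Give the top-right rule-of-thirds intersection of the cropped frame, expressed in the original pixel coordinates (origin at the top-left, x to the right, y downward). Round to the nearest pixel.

(1219, 455)

2182/1364 > 9/16, so the 9:16 crop keeps the full height 1364 and trims width to 1364 × 9/16 = 767.25 px.
Left offset = (2182 − 767.25)/2 = 707.38 px; top offset = 0.
Top-right is two-thirds across and one-third down within the crop:
x = 707.38 + 2 × 767.25/3 ≈ 1219; y = 0.00 + 1 × 1364.00/3 ≈ 455.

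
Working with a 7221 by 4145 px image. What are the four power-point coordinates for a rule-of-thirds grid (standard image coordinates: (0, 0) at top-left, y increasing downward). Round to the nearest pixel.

One third of 7221 is 2407; one third of 4145 is 1381.67.
Vertical third lines at x = 2407 and x = 4814; horizontal third lines at y = 1382 and y = 2763.

(2407, 1382), (4814, 1382), (2407, 2763), (4814, 2763)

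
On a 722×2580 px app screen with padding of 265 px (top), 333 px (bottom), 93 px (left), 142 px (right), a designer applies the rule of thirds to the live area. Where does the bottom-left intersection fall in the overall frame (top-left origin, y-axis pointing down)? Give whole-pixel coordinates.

Content width = 722 − 93 − 142 = 487 px; content height = 2580 − 265 − 333 = 1982 px.
Bottom-left is one-third across and two-thirds down within the live area.
x = 93 + 1 × 487/3 = 93 + 162.33 ≈ 255
y = 265 + 2 × 1982/3 = 265 + 1321.33 ≈ 1586

(255, 1586)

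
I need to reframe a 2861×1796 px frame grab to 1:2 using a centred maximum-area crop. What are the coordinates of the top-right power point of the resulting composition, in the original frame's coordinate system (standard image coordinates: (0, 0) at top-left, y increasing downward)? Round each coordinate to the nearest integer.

x = 1580 px, y = 599 px

2861/1796 > 1/2, so the 1:2 crop keeps the full height 1796 and trims width to 1796 × 1/2 = 898.00 px.
Left offset = (2861 − 898.00)/2 = 981.50 px; top offset = 0.
Top-right is two-thirds across and one-third down within the crop:
x = 981.50 + 2 × 898.00/3 ≈ 1580; y = 0.00 + 1 × 1796.00/3 ≈ 599.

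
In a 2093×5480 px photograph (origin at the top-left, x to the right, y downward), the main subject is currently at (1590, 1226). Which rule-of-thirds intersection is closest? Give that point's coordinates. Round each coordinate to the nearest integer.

(1395, 1827)

Third lines: x ∈ {698, 1395}, y ∈ {1827, 3653}.
1590 is closer to x = 1395; 1226 is closer to y = 1827.
So the nearest intersection is the upper-right power point.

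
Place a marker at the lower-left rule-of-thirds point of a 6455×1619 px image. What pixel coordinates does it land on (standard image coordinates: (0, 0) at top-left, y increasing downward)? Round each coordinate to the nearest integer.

(2152, 1079)

The lower-left point sits one-third of the way across and two-thirds of the way down.
x = 1 × 6455/3 ≈ 2152; y = 2 × 1619/3 ≈ 1079.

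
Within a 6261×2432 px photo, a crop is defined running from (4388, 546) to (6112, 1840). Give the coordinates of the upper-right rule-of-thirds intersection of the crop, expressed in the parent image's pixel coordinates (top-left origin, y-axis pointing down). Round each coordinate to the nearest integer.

Crop width = 6112 − 4388 = 1724 px; one third is 574.67 px.
Crop height = 1840 − 546 = 1294 px; one third is 431.33 px.
The upper-right point is two-thirds across and one-third down within the crop:
x = 4388 + 2 × 574.67 ≈ 5537; y = 546 + 1 × 431.33 ≈ 977.

(5537, 977)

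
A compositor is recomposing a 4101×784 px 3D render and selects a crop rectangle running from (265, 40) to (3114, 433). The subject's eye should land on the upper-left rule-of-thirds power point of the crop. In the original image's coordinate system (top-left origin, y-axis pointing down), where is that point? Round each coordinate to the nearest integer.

Crop width = 3114 − 265 = 2849 px; one third is 949.67 px.
Crop height = 433 − 40 = 393 px; one third is 131.00 px.
The upper-left point is one-third across and one-third down within the crop:
x = 265 + 1 × 949.67 ≈ 1215; y = 40 + 1 × 131.00 ≈ 171.

(1215, 171)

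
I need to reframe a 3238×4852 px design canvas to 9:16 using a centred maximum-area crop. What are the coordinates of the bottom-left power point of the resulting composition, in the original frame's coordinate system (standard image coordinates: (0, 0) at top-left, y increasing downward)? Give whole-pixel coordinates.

3238/4852 > 9/16, so the 9:16 crop keeps the full height 4852 and trims width to 4852 × 9/16 = 2729.25 px.
Left offset = (3238 − 2729.25)/2 = 254.38 px; top offset = 0.
Bottom-left is one-third across and two-thirds down within the crop:
x = 254.38 + 1 × 2729.25/3 ≈ 1164; y = 0.00 + 2 × 4852.00/3 ≈ 3235.

x = 1164 px, y = 3235 px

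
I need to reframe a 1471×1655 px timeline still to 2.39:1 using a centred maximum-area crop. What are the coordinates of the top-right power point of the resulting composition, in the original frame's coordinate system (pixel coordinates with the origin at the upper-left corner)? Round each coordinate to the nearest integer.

1471/1655 < 2.39/1, so the 2.39:1 crop keeps the full width 1471 and trims height to 1471 × 1/2.39 = 615.48 px.
Top offset = (1655 − 615.48)/2 = 519.76 px; left offset = 0.
Top-right is two-thirds across and one-third down within the crop:
x = 0.00 + 2 × 1471.00/3 ≈ 981; y = 519.76 + 1 × 615.48/3 ≈ 725.

(981, 725)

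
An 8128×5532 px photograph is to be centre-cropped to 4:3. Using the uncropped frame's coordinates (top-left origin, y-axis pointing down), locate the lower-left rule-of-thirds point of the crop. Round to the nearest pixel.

x = 2835 px, y = 3688 px

8128/5532 > 4/3, so the 4:3 crop keeps the full height 5532 and trims width to 5532 × 4/3 = 7376.00 px.
Left offset = (8128 − 7376.00)/2 = 376.00 px; top offset = 0.
Lower-left is one-third across and two-thirds down within the crop:
x = 376.00 + 1 × 7376.00/3 ≈ 2835; y = 0.00 + 2 × 5532.00/3 ≈ 3688.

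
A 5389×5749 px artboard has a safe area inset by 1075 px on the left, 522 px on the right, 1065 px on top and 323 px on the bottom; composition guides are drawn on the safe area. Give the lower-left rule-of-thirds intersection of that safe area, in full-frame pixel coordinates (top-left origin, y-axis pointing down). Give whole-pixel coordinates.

(2339, 3972)

Content width = 5389 − 1075 − 522 = 3792 px; content height = 5749 − 1065 − 323 = 4361 px.
Lower-left is one-third across and two-thirds down within the safe area.
x = 1075 + 1 × 3792/3 = 1075 + 1264.00 ≈ 2339
y = 1065 + 2 × 4361/3 = 1065 + 2907.33 ≈ 3972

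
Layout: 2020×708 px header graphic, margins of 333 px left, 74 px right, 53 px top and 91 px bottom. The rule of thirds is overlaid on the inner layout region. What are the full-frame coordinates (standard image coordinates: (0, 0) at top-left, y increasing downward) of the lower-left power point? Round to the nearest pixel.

x = 871 px, y = 429 px

Content width = 2020 − 333 − 74 = 1613 px; content height = 708 − 53 − 91 = 564 px.
Lower-left is one-third across and two-thirds down within the inner layout region.
x = 333 + 1 × 1613/3 = 333 + 537.67 ≈ 871
y = 53 + 2 × 564/3 = 53 + 376.00 ≈ 429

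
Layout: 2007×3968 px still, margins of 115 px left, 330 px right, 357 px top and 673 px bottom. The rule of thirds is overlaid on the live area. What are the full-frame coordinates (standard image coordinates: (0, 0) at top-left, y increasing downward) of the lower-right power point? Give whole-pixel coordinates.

(1156, 2316)

Content width = 2007 − 115 − 330 = 1562 px; content height = 3968 − 357 − 673 = 2938 px.
Lower-right is two-thirds across and two-thirds down within the live area.
x = 115 + 2 × 1562/3 = 115 + 1041.33 ≈ 1156
y = 357 + 2 × 2938/3 = 357 + 1958.67 ≈ 2316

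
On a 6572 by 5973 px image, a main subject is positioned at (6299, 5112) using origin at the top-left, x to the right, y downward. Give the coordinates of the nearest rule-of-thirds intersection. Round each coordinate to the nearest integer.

(4381, 3982)

Third lines: x ∈ {2191, 4381}, y ∈ {1991, 3982}.
6299 is closer to x = 4381; 5112 is closer to y = 3982.
So the nearest intersection is the lower-right power point.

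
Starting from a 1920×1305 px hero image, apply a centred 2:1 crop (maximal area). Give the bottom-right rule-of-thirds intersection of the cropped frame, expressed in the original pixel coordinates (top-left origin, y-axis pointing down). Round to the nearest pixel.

1920/1305 < 2/1, so the 2:1 crop keeps the full width 1920 and trims height to 1920 × 1/2 = 960.00 px.
Top offset = (1305 − 960.00)/2 = 172.50 px; left offset = 0.
Bottom-right is two-thirds across and two-thirds down within the crop:
x = 0.00 + 2 × 1920.00/3 ≈ 1280; y = 172.50 + 2 × 960.00/3 ≈ 813.

(1280, 813)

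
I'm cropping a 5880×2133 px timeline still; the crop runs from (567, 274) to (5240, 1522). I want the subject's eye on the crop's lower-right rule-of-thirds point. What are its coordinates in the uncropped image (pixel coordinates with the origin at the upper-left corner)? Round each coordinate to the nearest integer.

x = 3682 px, y = 1106 px

Crop width = 5240 − 567 = 4673 px; one third is 1557.67 px.
Crop height = 1522 − 274 = 1248 px; one third is 416.00 px.
The lower-right point is two-thirds across and two-thirds down within the crop:
x = 567 + 2 × 1557.67 ≈ 3682; y = 274 + 2 × 416.00 ≈ 1106.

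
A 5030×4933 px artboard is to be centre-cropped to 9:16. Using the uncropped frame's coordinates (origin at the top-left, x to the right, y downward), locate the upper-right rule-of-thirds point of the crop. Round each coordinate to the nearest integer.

x = 2977 px, y = 1644 px

5030/4933 > 9/16, so the 9:16 crop keeps the full height 4933 and trims width to 4933 × 9/16 = 2774.81 px.
Left offset = (5030 − 2774.81)/2 = 1127.59 px; top offset = 0.
Upper-right is two-thirds across and one-third down within the crop:
x = 1127.59 + 2 × 2774.81/3 ≈ 2977; y = 0.00 + 1 × 4933.00/3 ≈ 1644.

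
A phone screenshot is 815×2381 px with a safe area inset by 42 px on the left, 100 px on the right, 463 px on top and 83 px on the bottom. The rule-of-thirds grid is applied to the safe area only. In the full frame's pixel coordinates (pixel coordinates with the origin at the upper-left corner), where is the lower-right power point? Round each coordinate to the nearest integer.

Content width = 815 − 42 − 100 = 673 px; content height = 2381 − 463 − 83 = 1835 px.
Lower-right is two-thirds across and two-thirds down within the safe area.
x = 42 + 2 × 673/3 = 42 + 448.67 ≈ 491
y = 463 + 2 × 1835/3 = 463 + 1223.33 ≈ 1686

x = 491 px, y = 1686 px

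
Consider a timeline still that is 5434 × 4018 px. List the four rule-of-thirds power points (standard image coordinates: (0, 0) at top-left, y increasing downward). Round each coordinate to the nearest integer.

(1811, 1339), (3623, 1339), (1811, 2679), (3623, 2679)

One third of 5434 is 1811.33; one third of 4018 is 1339.33.
Vertical third lines at x = 1811 and x = 3623; horizontal third lines at y = 1339 and y = 2679.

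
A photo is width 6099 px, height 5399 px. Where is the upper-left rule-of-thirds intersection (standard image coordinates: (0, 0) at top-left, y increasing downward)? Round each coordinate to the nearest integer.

The upper-left point sits one-third of the way across and one-third of the way down.
x = 1 × 6099/3 ≈ 2033; y = 1 × 5399/3 ≈ 1800.

(2033, 1800)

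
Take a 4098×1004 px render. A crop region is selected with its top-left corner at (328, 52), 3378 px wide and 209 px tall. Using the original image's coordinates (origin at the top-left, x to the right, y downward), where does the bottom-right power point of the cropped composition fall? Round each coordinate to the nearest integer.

(2580, 191)

One third of the crop width 3378 is 1126.00 px.
One third of the crop height 209 is 69.67 px.
The bottom-right point is two-thirds across and two-thirds down within the crop:
x = 328 + 2 × 1126.00 ≈ 2580; y = 52 + 2 × 69.67 ≈ 191.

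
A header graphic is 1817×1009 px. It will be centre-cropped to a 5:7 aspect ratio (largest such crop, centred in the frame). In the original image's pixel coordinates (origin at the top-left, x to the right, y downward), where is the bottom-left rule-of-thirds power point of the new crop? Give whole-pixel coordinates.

1817/1009 > 5/7, so the 5:7 crop keeps the full height 1009 and trims width to 1009 × 5/7 = 720.71 px.
Left offset = (1817 − 720.71)/2 = 548.14 px; top offset = 0.
Bottom-left is one-third across and two-thirds down within the crop:
x = 548.14 + 1 × 720.71/3 ≈ 788; y = 0.00 + 2 × 1009.00/3 ≈ 673.

(788, 673)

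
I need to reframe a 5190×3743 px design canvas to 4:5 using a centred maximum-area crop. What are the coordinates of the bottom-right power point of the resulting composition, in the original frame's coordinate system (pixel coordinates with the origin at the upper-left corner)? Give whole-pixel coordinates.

5190/3743 > 4/5, so the 4:5 crop keeps the full height 3743 and trims width to 3743 × 4/5 = 2994.40 px.
Left offset = (5190 − 2994.40)/2 = 1097.80 px; top offset = 0.
Bottom-right is two-thirds across and two-thirds down within the crop:
x = 1097.80 + 2 × 2994.40/3 ≈ 3094; y = 0.00 + 2 × 3743.00/3 ≈ 2495.

(3094, 2495)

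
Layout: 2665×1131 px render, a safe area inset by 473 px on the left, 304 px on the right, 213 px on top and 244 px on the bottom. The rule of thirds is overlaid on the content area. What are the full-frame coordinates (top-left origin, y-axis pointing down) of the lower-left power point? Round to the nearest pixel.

x = 1102 px, y = 662 px

Content width = 2665 − 473 − 304 = 1888 px; content height = 1131 − 213 − 244 = 674 px.
Lower-left is one-third across and two-thirds down within the content area.
x = 473 + 1 × 1888/3 = 473 + 629.33 ≈ 1102
y = 213 + 2 × 674/3 = 213 + 449.33 ≈ 662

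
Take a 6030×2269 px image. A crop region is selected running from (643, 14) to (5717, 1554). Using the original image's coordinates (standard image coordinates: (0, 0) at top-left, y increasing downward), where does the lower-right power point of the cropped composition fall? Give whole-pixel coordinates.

x = 4026 px, y = 1041 px

Crop width = 5717 − 643 = 5074 px; one third is 1691.33 px.
Crop height = 1554 − 14 = 1540 px; one third is 513.33 px.
The lower-right point is two-thirds across and two-thirds down within the crop:
x = 643 + 2 × 1691.33 ≈ 4026; y = 14 + 2 × 513.33 ≈ 1041.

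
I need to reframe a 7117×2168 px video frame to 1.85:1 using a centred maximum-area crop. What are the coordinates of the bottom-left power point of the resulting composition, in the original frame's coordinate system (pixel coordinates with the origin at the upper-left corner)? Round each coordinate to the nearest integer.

7117/2168 > 1.85/1, so the 1.85:1 crop keeps the full height 2168 and trims width to 2168 × 1.85/1 = 4010.80 px.
Left offset = (7117 − 4010.80)/2 = 1553.10 px; top offset = 0.
Bottom-left is one-third across and two-thirds down within the crop:
x = 1553.10 + 1 × 4010.80/3 ≈ 2890; y = 0.00 + 2 × 2168.00/3 ≈ 1445.

x = 2890 px, y = 1445 px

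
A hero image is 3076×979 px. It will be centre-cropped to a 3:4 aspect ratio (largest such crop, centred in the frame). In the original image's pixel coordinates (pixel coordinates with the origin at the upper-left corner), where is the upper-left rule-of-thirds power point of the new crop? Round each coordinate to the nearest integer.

(1416, 326)

3076/979 > 3/4, so the 3:4 crop keeps the full height 979 and trims width to 979 × 3/4 = 734.25 px.
Left offset = (3076 − 734.25)/2 = 1170.88 px; top offset = 0.
Upper-left is one-third across and one-third down within the crop:
x = 1170.88 + 1 × 734.25/3 ≈ 1416; y = 0.00 + 1 × 979.00/3 ≈ 326.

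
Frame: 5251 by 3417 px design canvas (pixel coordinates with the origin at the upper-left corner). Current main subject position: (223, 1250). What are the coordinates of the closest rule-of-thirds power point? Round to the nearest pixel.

Third lines: x ∈ {1750, 3501}, y ∈ {1139, 2278}.
223 is closer to x = 1750; 1250 is closer to y = 1139.
So the nearest intersection is the upper-left power point.

x = 1750 px, y = 1139 px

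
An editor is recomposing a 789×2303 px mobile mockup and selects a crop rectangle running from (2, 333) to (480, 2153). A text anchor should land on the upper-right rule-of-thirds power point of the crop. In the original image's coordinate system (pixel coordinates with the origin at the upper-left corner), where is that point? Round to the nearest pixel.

Crop width = 480 − 2 = 478 px; one third is 159.33 px.
Crop height = 2153 − 333 = 1820 px; one third is 606.67 px.
The upper-right point is two-thirds across and one-third down within the crop:
x = 2 + 2 × 159.33 ≈ 321; y = 333 + 1 × 606.67 ≈ 940.

x = 321 px, y = 940 px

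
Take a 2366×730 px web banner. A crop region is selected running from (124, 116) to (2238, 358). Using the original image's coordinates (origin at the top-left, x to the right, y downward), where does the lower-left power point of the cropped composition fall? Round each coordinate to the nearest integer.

Crop width = 2238 − 124 = 2114 px; one third is 704.67 px.
Crop height = 358 − 116 = 242 px; one third is 80.67 px.
The lower-left point is one-third across and two-thirds down within the crop:
x = 124 + 1 × 704.67 ≈ 829; y = 116 + 2 × 80.67 ≈ 277.

x = 829 px, y = 277 px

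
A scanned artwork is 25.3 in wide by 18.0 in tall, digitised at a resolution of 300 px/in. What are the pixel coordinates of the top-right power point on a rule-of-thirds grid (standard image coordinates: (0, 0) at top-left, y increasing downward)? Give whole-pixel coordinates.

In pixels the canvas is 25.3 × 300 = 7590 wide and 18.0 × 300 = 5400 tall.
The top-right point is two-thirds across and one-third down:
x = 2 × 7590/3 ≈ 5060; y = 1 × 5400/3 ≈ 1800.

(5060, 1800)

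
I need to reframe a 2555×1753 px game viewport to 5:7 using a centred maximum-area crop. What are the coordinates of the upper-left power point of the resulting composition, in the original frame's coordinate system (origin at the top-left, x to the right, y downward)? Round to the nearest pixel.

x = 1069 px, y = 584 px

2555/1753 > 5/7, so the 5:7 crop keeps the full height 1753 and trims width to 1753 × 5/7 = 1252.14 px.
Left offset = (2555 − 1252.14)/2 = 651.43 px; top offset = 0.
Upper-left is one-third across and one-third down within the crop:
x = 651.43 + 1 × 1252.14/3 ≈ 1069; y = 0.00 + 1 × 1753.00/3 ≈ 584.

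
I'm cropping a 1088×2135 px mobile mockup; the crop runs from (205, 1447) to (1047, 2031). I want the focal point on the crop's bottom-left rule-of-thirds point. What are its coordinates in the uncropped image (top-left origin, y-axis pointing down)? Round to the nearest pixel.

(486, 1836)

Crop width = 1047 − 205 = 842 px; one third is 280.67 px.
Crop height = 2031 − 1447 = 584 px; one third is 194.67 px.
The bottom-left point is one-third across and two-thirds down within the crop:
x = 205 + 1 × 280.67 ≈ 486; y = 1447 + 2 × 194.67 ≈ 1836.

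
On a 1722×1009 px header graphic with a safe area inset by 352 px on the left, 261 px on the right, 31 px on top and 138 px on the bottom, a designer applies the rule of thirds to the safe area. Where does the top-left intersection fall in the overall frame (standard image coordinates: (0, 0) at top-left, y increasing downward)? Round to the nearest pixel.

Content width = 1722 − 352 − 261 = 1109 px; content height = 1009 − 31 − 138 = 840 px.
Top-left is one-third across and one-third down within the safe area.
x = 352 + 1 × 1109/3 = 352 + 369.67 ≈ 722
y = 31 + 1 × 840/3 = 31 + 280.00 ≈ 311

(722, 311)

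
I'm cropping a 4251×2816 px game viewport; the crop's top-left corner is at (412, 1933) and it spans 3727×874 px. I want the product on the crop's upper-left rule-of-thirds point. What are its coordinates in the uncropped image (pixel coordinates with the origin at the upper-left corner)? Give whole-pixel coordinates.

One third of the crop width 3727 is 1242.33 px.
One third of the crop height 874 is 291.33 px.
The upper-left point is one-third across and one-third down within the crop:
x = 412 + 1 × 1242.33 ≈ 1654; y = 1933 + 1 × 291.33 ≈ 2224.

(1654, 2224)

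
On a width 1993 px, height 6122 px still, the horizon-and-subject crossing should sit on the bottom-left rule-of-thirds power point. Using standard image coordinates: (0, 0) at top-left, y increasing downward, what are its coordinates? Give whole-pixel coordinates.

(664, 4081)

The bottom-left point sits one-third of the way across and two-thirds of the way down.
x = 1 × 1993/3 ≈ 664; y = 2 × 6122/3 ≈ 4081.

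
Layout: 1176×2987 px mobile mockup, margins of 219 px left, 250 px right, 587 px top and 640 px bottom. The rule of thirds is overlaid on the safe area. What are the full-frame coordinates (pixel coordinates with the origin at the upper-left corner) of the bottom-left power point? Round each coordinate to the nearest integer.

Content width = 1176 − 219 − 250 = 707 px; content height = 2987 − 587 − 640 = 1760 px.
Bottom-left is one-third across and two-thirds down within the safe area.
x = 219 + 1 × 707/3 = 219 + 235.67 ≈ 455
y = 587 + 2 × 1760/3 = 587 + 1173.33 ≈ 1760

(455, 1760)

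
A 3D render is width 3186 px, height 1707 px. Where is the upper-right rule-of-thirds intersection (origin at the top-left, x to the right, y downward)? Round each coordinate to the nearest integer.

The upper-right point sits two-thirds of the way across and one-third of the way down.
x = 2 × 3186/3 ≈ 2124; y = 1 × 1707/3 ≈ 569.

(2124, 569)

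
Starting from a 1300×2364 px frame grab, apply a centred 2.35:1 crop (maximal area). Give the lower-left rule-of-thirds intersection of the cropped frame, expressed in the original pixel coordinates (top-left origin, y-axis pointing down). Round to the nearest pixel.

1300/2364 < 2.35/1, so the 2.35:1 crop keeps the full width 1300 and trims height to 1300 × 1/2.35 = 553.19 px.
Top offset = (2364 − 553.19)/2 = 905.40 px; left offset = 0.
Lower-left is one-third across and two-thirds down within the crop:
x = 0.00 + 1 × 1300.00/3 ≈ 433; y = 905.40 + 2 × 553.19/3 ≈ 1274.

(433, 1274)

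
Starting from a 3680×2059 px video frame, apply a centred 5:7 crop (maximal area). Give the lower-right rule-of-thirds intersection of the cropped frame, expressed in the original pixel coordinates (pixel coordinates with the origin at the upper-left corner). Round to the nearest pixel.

3680/2059 > 5/7, so the 5:7 crop keeps the full height 2059 and trims width to 2059 × 5/7 = 1470.71 px.
Left offset = (3680 − 1470.71)/2 = 1104.64 px; top offset = 0.
Lower-right is two-thirds across and two-thirds down within the crop:
x = 1104.64 + 2 × 1470.71/3 ≈ 2085; y = 0.00 + 2 × 2059.00/3 ≈ 1373.

x = 2085 px, y = 1373 px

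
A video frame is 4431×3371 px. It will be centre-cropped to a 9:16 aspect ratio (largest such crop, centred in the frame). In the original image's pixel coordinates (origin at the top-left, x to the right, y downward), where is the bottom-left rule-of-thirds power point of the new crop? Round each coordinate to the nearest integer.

x = 1899 px, y = 2247 px

4431/3371 > 9/16, so the 9:16 crop keeps the full height 3371 and trims width to 3371 × 9/16 = 1896.19 px.
Left offset = (4431 − 1896.19)/2 = 1267.41 px; top offset = 0.
Bottom-left is one-third across and two-thirds down within the crop:
x = 1267.41 + 1 × 1896.19/3 ≈ 1899; y = 0.00 + 2 × 3371.00/3 ≈ 2247.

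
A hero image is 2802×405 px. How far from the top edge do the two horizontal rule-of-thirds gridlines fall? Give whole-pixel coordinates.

405 / 3 = 135, so the horizontal lines sit at one and two thirds of 405.

y = 135 px and y = 270 px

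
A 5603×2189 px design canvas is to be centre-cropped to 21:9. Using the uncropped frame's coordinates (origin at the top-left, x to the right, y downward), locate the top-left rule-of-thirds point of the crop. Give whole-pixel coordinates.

x = 1950 px, y = 730 px

5603/2189 > 21/9, so the 21:9 crop keeps the full height 2189 and trims width to 2189 × 21/9 = 5107.67 px.
Left offset = (5603 − 5107.67)/2 = 247.67 px; top offset = 0.
Top-left is one-third across and one-third down within the crop:
x = 247.67 + 1 × 5107.67/3 ≈ 1950; y = 0.00 + 1 × 2189.00/3 ≈ 730.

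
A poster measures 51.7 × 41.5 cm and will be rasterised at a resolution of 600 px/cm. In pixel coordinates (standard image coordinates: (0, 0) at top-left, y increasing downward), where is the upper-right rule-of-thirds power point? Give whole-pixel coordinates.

(20680, 8300)

In pixels the canvas is 51.7 × 600 = 31020 wide and 41.5 × 600 = 24900 tall.
The upper-right point is two-thirds across and one-third down:
x = 2 × 31020/3 ≈ 20680; y = 1 × 24900/3 ≈ 8300.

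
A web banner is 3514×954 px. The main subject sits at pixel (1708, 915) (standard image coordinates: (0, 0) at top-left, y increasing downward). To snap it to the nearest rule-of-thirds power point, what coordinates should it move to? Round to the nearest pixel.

x = 1171 px, y = 636 px

Third lines: x ∈ {1171, 2343}, y ∈ {318, 636}.
1708 is closer to x = 1171; 915 is closer to y = 636.
So the nearest intersection is the lower-left power point.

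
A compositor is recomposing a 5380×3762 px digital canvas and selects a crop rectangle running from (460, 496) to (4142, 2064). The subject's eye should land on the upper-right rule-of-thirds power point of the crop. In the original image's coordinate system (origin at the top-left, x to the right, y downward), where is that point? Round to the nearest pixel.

Crop width = 4142 − 460 = 3682 px; one third is 1227.33 px.
Crop height = 2064 − 496 = 1568 px; one third is 522.67 px.
The upper-right point is two-thirds across and one-third down within the crop:
x = 460 + 2 × 1227.33 ≈ 2915; y = 496 + 1 × 522.67 ≈ 1019.

(2915, 1019)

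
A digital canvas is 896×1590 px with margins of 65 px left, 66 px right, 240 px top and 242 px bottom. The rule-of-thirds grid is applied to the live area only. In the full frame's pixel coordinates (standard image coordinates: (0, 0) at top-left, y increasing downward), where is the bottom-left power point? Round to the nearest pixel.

Content width = 896 − 65 − 66 = 765 px; content height = 1590 − 240 − 242 = 1108 px.
Bottom-left is one-third across and two-thirds down within the live area.
x = 65 + 1 × 765/3 = 65 + 255.00 ≈ 320
y = 240 + 2 × 1108/3 = 240 + 738.67 ≈ 979

x = 320 px, y = 979 px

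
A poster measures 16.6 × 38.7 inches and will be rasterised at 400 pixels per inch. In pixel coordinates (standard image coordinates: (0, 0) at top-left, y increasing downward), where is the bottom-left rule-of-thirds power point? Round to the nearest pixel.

x = 2213 px, y = 10320 px

In pixels the canvas is 16.6 × 400 = 6640 wide and 38.7 × 400 = 15480 tall.
The bottom-left point is one-third across and two-thirds down:
x = 1 × 6640/3 ≈ 2213; y = 2 × 15480/3 ≈ 10320.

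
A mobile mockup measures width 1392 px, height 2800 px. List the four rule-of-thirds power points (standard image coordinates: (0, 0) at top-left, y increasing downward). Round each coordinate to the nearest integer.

(464, 933), (928, 933), (464, 1867), (928, 1867)

One third of 1392 is 464; one third of 2800 is 933.33.
Vertical third lines at x = 464 and x = 928; horizontal third lines at y = 933 and y = 1867.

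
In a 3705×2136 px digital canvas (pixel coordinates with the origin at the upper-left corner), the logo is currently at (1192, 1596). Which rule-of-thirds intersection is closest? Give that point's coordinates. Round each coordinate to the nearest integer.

(1235, 1424)

Third lines: x ∈ {1235, 2470}, y ∈ {712, 1424}.
1192 is closer to x = 1235; 1596 is closer to y = 1424.
So the nearest intersection is the lower-left power point.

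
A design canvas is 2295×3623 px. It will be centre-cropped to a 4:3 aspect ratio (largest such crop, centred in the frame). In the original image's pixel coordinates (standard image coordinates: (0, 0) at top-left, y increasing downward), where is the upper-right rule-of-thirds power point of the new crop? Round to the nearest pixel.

2295/3623 < 4/3, so the 4:3 crop keeps the full width 2295 and trims height to 2295 × 3/4 = 1721.25 px.
Top offset = (3623 − 1721.25)/2 = 950.88 px; left offset = 0.
Upper-right is two-thirds across and one-third down within the crop:
x = 0.00 + 2 × 2295.00/3 ≈ 1530; y = 950.88 + 1 × 1721.25/3 ≈ 1525.

x = 1530 px, y = 1525 px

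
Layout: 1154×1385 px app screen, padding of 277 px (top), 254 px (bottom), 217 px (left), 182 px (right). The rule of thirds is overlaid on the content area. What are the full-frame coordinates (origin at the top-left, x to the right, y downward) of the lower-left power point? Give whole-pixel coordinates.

Content width = 1154 − 217 − 182 = 755 px; content height = 1385 − 277 − 254 = 854 px.
Lower-left is one-third across and two-thirds down within the content area.
x = 217 + 1 × 755/3 = 217 + 251.67 ≈ 469
y = 277 + 2 × 854/3 = 277 + 569.33 ≈ 846

(469, 846)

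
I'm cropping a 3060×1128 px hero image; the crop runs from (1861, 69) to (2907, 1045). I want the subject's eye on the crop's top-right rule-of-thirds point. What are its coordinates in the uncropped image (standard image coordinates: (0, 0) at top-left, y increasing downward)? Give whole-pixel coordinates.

Crop width = 2907 − 1861 = 1046 px; one third is 348.67 px.
Crop height = 1045 − 69 = 976 px; one third is 325.33 px.
The top-right point is two-thirds across and one-third down within the crop:
x = 1861 + 2 × 348.67 ≈ 2558; y = 69 + 1 × 325.33 ≈ 394.

(2558, 394)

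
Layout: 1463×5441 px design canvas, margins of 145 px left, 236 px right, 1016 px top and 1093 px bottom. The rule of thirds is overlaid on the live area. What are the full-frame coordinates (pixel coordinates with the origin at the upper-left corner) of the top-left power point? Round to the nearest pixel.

(506, 2127)

Content width = 1463 − 145 − 236 = 1082 px; content height = 5441 − 1016 − 1093 = 3332 px.
Top-left is one-third across and one-third down within the live area.
x = 145 + 1 × 1082/3 = 145 + 360.67 ≈ 506
y = 1016 + 1 × 3332/3 = 1016 + 1110.67 ≈ 2127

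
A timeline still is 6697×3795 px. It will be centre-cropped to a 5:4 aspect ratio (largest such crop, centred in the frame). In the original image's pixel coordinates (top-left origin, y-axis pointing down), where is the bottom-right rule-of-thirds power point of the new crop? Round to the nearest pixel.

x = 4139 px, y = 2530 px

6697/3795 > 5/4, so the 5:4 crop keeps the full height 3795 and trims width to 3795 × 5/4 = 4743.75 px.
Left offset = (6697 − 4743.75)/2 = 976.62 px; top offset = 0.
Bottom-right is two-thirds across and two-thirds down within the crop:
x = 976.62 + 2 × 4743.75/3 ≈ 4139; y = 0.00 + 2 × 3795.00/3 ≈ 2530.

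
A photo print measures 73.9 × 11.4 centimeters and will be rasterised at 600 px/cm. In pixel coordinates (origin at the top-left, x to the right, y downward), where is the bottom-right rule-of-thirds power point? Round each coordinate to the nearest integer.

x = 29560 px, y = 4560 px

In pixels the canvas is 73.9 × 600 = 44340 wide and 11.4 × 600 = 6840 tall.
The bottom-right point is two-thirds across and two-thirds down:
x = 2 × 44340/3 ≈ 29560; y = 2 × 6840/3 ≈ 4560.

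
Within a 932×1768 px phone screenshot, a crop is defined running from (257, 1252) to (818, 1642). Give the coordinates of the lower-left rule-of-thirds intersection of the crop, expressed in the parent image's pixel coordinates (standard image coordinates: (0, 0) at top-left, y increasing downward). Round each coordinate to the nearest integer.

Crop width = 818 − 257 = 561 px; one third is 187.00 px.
Crop height = 1642 − 1252 = 390 px; one third is 130.00 px.
The lower-left point is one-third across and two-thirds down within the crop:
x = 257 + 1 × 187.00 ≈ 444; y = 1252 + 2 × 130.00 ≈ 1512.

(444, 1512)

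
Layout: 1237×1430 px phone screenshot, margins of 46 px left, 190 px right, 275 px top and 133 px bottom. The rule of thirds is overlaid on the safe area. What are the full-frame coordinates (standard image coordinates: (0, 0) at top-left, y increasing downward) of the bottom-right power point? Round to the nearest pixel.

Content width = 1237 − 46 − 190 = 1001 px; content height = 1430 − 275 − 133 = 1022 px.
Bottom-right is two-thirds across and two-thirds down within the safe area.
x = 46 + 2 × 1001/3 = 46 + 667.33 ≈ 713
y = 275 + 2 × 1022/3 = 275 + 681.33 ≈ 956

x = 713 px, y = 956 px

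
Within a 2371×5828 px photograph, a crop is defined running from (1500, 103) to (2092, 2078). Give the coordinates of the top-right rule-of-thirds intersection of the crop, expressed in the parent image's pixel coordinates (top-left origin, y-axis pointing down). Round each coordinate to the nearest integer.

Crop width = 2092 − 1500 = 592 px; one third is 197.33 px.
Crop height = 2078 − 103 = 1975 px; one third is 658.33 px.
The top-right point is two-thirds across and one-third down within the crop:
x = 1500 + 2 × 197.33 ≈ 1895; y = 103 + 1 × 658.33 ≈ 761.

(1895, 761)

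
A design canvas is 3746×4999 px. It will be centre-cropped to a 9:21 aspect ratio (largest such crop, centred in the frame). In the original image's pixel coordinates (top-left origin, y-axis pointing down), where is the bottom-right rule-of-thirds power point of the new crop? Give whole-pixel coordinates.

(2230, 3333)

3746/4999 > 9/21, so the 9:21 crop keeps the full height 4999 and trims width to 4999 × 9/21 = 2142.43 px.
Left offset = (3746 − 2142.43)/2 = 801.79 px; top offset = 0.
Bottom-right is two-thirds across and two-thirds down within the crop:
x = 801.79 + 2 × 2142.43/3 ≈ 2230; y = 0.00 + 2 × 4999.00/3 ≈ 3333.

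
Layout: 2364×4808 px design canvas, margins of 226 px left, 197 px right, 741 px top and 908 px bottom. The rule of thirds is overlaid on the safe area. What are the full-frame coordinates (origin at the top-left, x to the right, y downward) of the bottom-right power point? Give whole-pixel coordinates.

Content width = 2364 − 226 − 197 = 1941 px; content height = 4808 − 741 − 908 = 3159 px.
Bottom-right is two-thirds across and two-thirds down within the safe area.
x = 226 + 2 × 1941/3 = 226 + 1294.00 ≈ 1520
y = 741 + 2 × 3159/3 = 741 + 2106.00 ≈ 2847

(1520, 2847)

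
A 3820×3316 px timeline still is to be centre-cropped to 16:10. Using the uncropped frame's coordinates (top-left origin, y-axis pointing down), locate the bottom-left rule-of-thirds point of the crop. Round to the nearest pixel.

3820/3316 < 16/10, so the 16:10 crop keeps the full width 3820 and trims height to 3820 × 10/16 = 2387.50 px.
Top offset = (3316 − 2387.50)/2 = 464.25 px; left offset = 0.
Bottom-left is one-third across and two-thirds down within the crop:
x = 0.00 + 1 × 3820.00/3 ≈ 1273; y = 464.25 + 2 × 2387.50/3 ≈ 2056.

(1273, 2056)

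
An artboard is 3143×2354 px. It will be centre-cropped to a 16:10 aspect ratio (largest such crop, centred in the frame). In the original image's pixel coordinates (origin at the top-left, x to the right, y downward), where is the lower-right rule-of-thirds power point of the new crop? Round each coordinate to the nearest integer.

3143/2354 < 16/10, so the 16:10 crop keeps the full width 3143 and trims height to 3143 × 10/16 = 1964.38 px.
Top offset = (2354 − 1964.38)/2 = 194.81 px; left offset = 0.
Lower-right is two-thirds across and two-thirds down within the crop:
x = 0.00 + 2 × 3143.00/3 ≈ 2095; y = 194.81 + 2 × 1964.38/3 ≈ 1504.

x = 2095 px, y = 1504 px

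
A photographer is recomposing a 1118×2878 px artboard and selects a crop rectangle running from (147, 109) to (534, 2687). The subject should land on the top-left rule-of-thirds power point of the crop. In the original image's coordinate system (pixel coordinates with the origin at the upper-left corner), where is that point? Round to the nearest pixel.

x = 276 px, y = 968 px

Crop width = 534 − 147 = 387 px; one third is 129.00 px.
Crop height = 2687 − 109 = 2578 px; one third is 859.33 px.
The top-left point is one-third across and one-third down within the crop:
x = 147 + 1 × 129.00 ≈ 276; y = 109 + 1 × 859.33 ≈ 968.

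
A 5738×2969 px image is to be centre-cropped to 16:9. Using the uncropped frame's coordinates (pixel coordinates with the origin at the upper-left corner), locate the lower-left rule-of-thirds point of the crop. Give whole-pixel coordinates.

5738/2969 > 16/9, so the 16:9 crop keeps the full height 2969 and trims width to 2969 × 16/9 = 5278.22 px.
Left offset = (5738 − 5278.22)/2 = 229.89 px; top offset = 0.
Lower-left is one-third across and two-thirds down within the crop:
x = 229.89 + 1 × 5278.22/3 ≈ 1989; y = 0.00 + 2 × 2969.00/3 ≈ 1979.

(1989, 1979)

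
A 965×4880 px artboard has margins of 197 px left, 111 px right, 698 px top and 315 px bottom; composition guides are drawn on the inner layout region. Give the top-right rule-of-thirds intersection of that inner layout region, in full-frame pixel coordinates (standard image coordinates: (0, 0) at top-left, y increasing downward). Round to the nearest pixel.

Content width = 965 − 197 − 111 = 657 px; content height = 4880 − 698 − 315 = 3867 px.
Top-right is two-thirds across and one-third down within the inner layout region.
x = 197 + 2 × 657/3 = 197 + 438.00 ≈ 635
y = 698 + 1 × 3867/3 = 698 + 1289.00 ≈ 1987

x = 635 px, y = 1987 px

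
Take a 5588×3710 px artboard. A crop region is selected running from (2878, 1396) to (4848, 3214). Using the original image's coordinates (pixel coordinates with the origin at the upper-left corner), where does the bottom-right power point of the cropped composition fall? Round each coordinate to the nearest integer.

Crop width = 4848 − 2878 = 1970 px; one third is 656.67 px.
Crop height = 3214 − 1396 = 1818 px; one third is 606.00 px.
The bottom-right point is two-thirds across and two-thirds down within the crop:
x = 2878 + 2 × 656.67 ≈ 4191; y = 1396 + 2 × 606.00 ≈ 2608.

x = 4191 px, y = 2608 px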